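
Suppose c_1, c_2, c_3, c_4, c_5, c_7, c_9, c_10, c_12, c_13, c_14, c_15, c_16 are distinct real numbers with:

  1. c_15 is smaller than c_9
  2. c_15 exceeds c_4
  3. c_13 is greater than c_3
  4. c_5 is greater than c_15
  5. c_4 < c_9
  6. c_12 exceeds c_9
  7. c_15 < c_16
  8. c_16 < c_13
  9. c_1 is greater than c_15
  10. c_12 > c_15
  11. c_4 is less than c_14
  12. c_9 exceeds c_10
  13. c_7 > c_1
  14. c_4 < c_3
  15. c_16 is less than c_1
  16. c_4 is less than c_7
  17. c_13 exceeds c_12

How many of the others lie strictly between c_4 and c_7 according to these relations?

The relations place c_4 below c_7. An element lies strictly between them when it is forced above c_4 and also forced below c_7.
Above c_4: {c_15, c_14, c_16, c_9, c_12, c_1, c_3, c_5, c_13}. Below c_7: {c_15, c_16, c_1}.
Intersection: {c_15, c_16, c_1} — 3.

3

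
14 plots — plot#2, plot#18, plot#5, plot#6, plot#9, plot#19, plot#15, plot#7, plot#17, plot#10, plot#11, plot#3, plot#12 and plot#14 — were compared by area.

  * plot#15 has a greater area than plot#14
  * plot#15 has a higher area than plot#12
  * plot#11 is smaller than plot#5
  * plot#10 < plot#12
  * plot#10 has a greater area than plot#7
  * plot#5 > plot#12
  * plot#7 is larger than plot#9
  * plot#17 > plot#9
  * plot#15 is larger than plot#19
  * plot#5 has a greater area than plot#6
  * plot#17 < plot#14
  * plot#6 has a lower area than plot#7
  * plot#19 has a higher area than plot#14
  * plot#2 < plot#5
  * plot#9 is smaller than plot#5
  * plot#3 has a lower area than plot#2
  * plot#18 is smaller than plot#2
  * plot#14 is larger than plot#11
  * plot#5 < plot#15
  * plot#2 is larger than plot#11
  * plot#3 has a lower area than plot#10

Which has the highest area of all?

plot#15

Chaining downward from plot#15: directly below it, plot#12, plot#14, plot#19, plot#5; then plot#11, plot#9, plot#6, plot#10, plot#2, plot#17; then plot#18, plot#3, plot#7.
That covers every other element, and nothing is given above plot#15, so plot#15 is the highest area.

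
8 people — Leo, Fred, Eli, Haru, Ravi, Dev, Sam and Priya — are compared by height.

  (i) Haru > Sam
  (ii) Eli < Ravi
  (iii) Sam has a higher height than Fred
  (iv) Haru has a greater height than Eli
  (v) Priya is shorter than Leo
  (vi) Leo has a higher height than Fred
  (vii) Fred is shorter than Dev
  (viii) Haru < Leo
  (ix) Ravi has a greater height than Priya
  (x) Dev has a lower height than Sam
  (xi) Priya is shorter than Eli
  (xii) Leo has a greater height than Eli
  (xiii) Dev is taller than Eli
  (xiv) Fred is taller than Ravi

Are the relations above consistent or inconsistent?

consistent

The single ordering Priya < Eli < Ravi < Fred < Dev < Sam < Haru < Leo satisfies every listed relation, so no contradiction arises.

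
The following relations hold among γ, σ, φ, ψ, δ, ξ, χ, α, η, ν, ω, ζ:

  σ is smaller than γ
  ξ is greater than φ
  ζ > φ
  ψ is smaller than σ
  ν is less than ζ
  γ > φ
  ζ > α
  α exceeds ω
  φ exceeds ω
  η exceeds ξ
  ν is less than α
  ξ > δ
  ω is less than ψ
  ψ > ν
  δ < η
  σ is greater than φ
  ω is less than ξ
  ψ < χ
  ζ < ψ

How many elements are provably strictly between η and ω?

2

Chaining upward from ω reaches: φ, ξ, α, ζ, ψ, σ, γ, χ.
Chaining downward from η reaches: δ, φ, ξ.
Strictly between ω and η are those in both lists: φ, ξ — 2 elements.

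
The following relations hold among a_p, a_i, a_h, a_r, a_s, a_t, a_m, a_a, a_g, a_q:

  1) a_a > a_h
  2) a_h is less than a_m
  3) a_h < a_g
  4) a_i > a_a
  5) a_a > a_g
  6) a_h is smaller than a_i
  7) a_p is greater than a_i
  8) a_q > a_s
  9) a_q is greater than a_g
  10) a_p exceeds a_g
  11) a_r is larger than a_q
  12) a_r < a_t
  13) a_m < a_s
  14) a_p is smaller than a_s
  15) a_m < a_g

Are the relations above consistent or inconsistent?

The single ordering a_h < a_m < a_g < a_a < a_i < a_p < a_s < a_q < a_r < a_t satisfies every listed relation, so no contradiction arises.

consistent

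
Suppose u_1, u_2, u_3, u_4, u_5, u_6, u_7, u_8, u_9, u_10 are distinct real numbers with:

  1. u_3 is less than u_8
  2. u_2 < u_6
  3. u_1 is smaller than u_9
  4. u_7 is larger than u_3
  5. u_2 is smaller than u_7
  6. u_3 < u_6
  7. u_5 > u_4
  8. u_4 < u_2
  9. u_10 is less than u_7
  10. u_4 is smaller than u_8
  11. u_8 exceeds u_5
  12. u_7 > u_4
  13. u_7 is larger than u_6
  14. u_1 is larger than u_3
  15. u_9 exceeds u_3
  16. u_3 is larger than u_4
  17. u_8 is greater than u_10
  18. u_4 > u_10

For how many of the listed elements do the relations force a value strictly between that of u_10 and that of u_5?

1

The relations place u_10 below u_5. An element lies strictly between them when it is forced above u_10 and also forced below u_5.
Above u_10: {u_4, u_3, u_2, u_6, u_8, u_7, u_1, u_9}. Below u_5: {u_4}.
Intersection: {u_4} — 1.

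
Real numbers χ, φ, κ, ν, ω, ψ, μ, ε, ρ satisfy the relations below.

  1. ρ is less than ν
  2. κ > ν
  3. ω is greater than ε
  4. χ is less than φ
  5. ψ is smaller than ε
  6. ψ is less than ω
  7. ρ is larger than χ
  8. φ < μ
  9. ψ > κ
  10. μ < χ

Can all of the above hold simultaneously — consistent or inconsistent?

inconsistent

We have χ < φ stated directly, yet also φ < μ < χ by chaining the others — so φ < χ. Contradiction.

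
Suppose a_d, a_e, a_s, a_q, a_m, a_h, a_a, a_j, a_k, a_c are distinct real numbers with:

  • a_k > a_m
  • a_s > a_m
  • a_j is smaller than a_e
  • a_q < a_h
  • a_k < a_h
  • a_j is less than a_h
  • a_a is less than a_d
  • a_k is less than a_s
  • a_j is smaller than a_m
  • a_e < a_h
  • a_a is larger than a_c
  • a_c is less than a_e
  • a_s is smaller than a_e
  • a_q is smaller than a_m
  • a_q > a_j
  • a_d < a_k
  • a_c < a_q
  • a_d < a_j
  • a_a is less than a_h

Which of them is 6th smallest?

Chaining the given pairs: a_c < a_a < a_d < a_j < a_q < a_m < a_k < a_s < a_e < a_h.
Counting 6 from the smallest end gives a_m.

a_m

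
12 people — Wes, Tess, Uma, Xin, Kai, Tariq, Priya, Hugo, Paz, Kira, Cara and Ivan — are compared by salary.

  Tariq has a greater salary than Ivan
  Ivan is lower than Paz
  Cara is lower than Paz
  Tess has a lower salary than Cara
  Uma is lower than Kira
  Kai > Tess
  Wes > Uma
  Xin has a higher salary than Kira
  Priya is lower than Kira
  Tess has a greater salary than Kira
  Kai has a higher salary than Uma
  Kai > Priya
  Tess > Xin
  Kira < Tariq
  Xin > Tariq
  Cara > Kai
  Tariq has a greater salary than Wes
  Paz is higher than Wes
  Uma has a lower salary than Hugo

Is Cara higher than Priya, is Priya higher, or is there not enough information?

Cara

Priya < Kira and Kira < Tariq give Priya < Tariq.
With Tariq < Xin: Priya < Kira < Tariq < Xin.
With Xin < Tess: Priya < Kira < Tariq < Xin < Tess.
Then Tess < Kai extends the chain to Kai.
With Kai < Cara: Priya < Kira < Tariq < Xin < Tess < Kai < Cara.
So Cara is higher.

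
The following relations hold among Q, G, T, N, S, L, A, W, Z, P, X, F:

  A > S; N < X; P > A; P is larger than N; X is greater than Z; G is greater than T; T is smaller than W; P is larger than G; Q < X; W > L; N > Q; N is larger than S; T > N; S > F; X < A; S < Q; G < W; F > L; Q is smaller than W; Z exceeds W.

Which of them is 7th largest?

T

Piecing the relations together gives one ordering: L < F < S < Q < N < T < G < W < Z < X < A < P.
Counting 7 from the largest end gives T.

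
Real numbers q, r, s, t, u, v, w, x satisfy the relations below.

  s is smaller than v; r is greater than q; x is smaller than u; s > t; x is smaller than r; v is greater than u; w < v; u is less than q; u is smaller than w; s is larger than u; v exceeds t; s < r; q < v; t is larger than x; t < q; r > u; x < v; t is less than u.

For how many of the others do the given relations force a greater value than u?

5

Directly above u: s, w, q, r, v.
Nothing else is reachable above u; 5 in all.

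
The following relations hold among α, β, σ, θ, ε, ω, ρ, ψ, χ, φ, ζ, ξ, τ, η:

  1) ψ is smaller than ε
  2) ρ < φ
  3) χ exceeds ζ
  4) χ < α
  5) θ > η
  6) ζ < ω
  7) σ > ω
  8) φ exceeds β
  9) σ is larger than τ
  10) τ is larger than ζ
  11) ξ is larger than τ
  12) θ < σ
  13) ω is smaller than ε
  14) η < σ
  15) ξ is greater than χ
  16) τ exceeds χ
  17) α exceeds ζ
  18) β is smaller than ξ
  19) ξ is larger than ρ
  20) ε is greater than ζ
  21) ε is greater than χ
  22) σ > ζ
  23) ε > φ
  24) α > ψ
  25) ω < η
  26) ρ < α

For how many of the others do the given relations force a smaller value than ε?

The elements the relations force below ε are ρ, ζ, ψ, χ, β, ω, φ — no chain reaches any other.
That is 7.

7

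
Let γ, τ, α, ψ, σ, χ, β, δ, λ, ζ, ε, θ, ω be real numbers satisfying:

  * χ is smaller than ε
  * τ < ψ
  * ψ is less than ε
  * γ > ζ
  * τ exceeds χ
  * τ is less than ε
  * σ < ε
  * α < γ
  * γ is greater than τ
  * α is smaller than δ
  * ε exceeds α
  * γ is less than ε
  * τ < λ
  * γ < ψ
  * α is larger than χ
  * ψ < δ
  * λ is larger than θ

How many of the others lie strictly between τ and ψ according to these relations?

1

The relations place τ below ψ. An element lies strictly between them when it is forced above τ and also forced below ψ.
Above τ: {γ, λ, δ, ε}. Below ψ: {χ, ζ, α, γ}.
Intersection: {γ} — 1.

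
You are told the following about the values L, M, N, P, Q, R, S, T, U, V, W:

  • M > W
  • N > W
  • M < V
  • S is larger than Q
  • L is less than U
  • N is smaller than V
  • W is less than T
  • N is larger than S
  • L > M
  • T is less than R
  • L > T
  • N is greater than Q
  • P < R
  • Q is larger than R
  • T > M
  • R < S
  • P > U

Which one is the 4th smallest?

Piecing the relations together gives one ordering: W < M < T < L < U < P < R < Q < S < N < V.
Counting 4 from the smallest end gives L.

L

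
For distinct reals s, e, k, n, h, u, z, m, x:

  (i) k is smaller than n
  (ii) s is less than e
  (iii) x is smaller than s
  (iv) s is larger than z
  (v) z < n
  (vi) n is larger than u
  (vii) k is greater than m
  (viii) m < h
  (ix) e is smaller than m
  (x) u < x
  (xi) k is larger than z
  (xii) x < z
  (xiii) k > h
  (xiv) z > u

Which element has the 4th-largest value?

The consecutive relations fix a unique order: u < x < z < s < e < m < h < k < n.
The 4th largest is m.

m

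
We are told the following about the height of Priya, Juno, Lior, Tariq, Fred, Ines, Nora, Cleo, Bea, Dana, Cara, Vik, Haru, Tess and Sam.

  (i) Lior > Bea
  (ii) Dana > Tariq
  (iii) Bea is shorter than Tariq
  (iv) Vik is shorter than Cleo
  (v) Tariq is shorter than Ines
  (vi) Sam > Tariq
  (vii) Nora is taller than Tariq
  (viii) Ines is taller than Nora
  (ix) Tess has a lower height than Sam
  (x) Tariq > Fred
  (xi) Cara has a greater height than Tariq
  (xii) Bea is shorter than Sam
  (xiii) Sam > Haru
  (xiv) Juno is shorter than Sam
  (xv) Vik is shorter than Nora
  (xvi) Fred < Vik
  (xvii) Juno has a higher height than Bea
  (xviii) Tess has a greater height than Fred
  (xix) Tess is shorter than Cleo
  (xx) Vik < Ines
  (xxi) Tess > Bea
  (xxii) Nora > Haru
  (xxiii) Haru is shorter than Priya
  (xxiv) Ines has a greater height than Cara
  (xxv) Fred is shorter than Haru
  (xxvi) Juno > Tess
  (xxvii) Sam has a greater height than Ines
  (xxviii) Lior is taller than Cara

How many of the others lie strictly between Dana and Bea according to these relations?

1

Chaining upward from Bea reaches: Tess, Tariq, Cara, Nora, Ines, Juno, Sam, Cleo, Lior.
Chaining downward from Dana reaches: Fred, Tariq.
Strictly between Bea and Dana are those in both lists: Tariq — 1 element.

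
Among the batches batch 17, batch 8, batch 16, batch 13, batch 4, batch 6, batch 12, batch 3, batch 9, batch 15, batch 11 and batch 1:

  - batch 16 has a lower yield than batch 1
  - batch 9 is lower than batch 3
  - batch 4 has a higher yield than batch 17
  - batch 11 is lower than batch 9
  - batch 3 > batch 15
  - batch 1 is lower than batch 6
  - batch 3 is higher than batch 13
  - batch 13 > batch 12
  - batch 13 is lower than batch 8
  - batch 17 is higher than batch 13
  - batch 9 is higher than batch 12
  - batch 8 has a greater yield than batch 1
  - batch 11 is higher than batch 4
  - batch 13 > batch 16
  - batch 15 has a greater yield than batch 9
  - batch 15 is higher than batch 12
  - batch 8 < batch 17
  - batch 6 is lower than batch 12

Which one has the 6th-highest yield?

batch 17

The consecutive relations fix a unique order: batch 16 < batch 1 < batch 6 < batch 12 < batch 13 < batch 8 < batch 17 < batch 4 < batch 11 < batch 9 < batch 15 < batch 3.
Counting 6 from the largest end gives batch 17.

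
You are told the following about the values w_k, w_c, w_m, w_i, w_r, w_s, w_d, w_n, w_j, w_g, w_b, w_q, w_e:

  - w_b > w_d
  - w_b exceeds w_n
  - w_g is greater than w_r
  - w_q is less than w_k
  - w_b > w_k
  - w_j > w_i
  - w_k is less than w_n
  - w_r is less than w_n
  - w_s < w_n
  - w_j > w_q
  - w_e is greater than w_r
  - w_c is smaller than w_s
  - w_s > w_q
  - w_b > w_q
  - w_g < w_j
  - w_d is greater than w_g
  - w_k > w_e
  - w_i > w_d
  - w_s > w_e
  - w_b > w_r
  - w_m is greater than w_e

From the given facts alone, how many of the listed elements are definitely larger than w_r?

From w_r the given relations immediately reach w_e, w_g, w_n, w_b.
From those, w_m, w_d, w_j, w_s, w_k — 9 in total.
From those, w_i — 10 in total.
No other element is forced above w_r by the given relations, so the count is 10.

10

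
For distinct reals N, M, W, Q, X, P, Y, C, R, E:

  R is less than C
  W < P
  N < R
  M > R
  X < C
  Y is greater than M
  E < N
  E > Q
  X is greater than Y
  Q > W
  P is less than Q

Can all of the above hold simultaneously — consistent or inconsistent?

consistent

Every relation is compatible with W < P < Q < E < N < R < M < Y < X < C; the set is consistent.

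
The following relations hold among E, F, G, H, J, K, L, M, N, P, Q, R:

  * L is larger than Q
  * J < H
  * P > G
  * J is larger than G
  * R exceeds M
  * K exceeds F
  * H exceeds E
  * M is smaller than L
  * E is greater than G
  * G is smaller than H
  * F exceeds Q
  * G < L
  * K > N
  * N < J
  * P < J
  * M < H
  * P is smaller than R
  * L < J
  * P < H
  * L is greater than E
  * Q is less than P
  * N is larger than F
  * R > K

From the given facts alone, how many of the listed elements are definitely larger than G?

6

Directly above G: P, E, L, J, H.
One step further: R (6 so far).
No other element is forced above G by the given relations, so the count is 6.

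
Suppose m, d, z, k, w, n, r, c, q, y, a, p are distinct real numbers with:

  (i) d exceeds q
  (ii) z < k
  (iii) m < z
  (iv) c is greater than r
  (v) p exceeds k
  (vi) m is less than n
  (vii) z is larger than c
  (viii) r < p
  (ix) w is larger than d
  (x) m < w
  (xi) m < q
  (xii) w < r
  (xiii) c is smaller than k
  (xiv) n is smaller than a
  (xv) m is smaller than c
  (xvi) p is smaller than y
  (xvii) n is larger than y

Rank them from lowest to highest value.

m < q < d < w < r < c < z < k < p < y < n < a

Each adjacent pair is fixed by a given relation: m < q; q < d; d < w; w < r; r < c; c < z; z < k; k < p; p < y; y < n; n < a. Chaining them end to end gives the full order.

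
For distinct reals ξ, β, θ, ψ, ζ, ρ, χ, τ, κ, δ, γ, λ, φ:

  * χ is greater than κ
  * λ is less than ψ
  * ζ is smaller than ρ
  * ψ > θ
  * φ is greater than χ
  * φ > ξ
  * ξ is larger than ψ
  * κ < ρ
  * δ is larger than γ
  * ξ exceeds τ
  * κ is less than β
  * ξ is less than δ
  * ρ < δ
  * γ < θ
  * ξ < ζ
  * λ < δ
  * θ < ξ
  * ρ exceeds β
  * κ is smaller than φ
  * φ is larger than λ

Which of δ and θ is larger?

δ

Following the relations from θ: θ < ψ < ξ < ζ < ρ < δ.
So θ < δ; δ is the larger of the two.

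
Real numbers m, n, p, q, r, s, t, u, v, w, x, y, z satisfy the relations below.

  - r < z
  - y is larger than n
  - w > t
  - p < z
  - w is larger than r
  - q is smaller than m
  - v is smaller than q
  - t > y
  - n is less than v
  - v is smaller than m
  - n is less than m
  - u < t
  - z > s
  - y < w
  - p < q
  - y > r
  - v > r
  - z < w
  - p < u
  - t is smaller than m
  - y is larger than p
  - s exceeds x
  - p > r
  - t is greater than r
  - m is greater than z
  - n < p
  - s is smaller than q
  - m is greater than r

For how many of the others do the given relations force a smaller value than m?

Directly below m: r, n, v, z, q, t.
One step further: s, p, y, u (10 so far).
One step further: x (11 so far).
No other element is forced below m by the given relations, so the count is 11.

11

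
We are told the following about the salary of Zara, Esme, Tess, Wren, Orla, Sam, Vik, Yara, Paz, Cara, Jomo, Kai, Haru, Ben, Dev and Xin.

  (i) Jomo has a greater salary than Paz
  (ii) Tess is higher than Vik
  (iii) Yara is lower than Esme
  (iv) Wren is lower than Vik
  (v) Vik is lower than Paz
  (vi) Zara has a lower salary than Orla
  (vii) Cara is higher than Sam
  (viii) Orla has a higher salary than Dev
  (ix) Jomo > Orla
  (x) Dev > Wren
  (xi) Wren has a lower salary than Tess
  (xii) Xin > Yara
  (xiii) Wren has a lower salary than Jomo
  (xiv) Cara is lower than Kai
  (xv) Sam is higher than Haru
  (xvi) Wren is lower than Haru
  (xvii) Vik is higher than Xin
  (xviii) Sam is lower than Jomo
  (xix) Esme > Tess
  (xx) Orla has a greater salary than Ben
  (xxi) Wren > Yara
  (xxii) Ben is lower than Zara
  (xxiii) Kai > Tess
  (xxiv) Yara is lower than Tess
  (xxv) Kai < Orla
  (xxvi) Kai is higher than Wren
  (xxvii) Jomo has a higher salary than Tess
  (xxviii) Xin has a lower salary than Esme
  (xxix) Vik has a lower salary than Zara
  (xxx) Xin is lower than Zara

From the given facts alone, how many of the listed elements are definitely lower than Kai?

8

The elements the relations force below Kai are Yara, Xin, Wren, Vik, Haru, Sam, Cara, Tess — no chain reaches any other.
That is 8.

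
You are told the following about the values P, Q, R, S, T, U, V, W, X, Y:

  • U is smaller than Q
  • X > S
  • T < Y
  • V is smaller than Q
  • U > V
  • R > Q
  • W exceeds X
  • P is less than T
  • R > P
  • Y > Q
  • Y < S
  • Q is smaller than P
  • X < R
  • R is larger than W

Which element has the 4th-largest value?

Piecing the relations together gives one ordering: V < U < Q < P < T < Y < S < X < W < R.
Counting 4 from the largest end gives S.

S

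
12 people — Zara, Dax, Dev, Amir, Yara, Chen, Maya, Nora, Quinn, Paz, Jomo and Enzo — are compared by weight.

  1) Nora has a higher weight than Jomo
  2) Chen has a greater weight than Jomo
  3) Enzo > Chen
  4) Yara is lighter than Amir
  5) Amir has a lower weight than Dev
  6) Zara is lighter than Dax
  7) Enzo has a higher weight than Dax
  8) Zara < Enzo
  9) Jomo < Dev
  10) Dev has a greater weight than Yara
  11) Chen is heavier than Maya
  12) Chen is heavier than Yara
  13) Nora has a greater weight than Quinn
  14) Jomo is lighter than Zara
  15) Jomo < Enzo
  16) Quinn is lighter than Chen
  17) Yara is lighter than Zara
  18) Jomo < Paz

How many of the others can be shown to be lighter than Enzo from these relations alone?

7

The elements the relations force below Enzo are Yara, Jomo, Zara, Dax, Quinn, Maya, Chen — no chain reaches any other.
That is 7.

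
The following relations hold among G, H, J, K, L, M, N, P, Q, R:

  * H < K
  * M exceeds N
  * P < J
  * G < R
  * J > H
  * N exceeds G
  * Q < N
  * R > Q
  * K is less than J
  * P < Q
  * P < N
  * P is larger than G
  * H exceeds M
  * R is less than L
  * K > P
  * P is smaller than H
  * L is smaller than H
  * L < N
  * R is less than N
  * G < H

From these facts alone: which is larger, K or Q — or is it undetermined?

Q < R and R < L give Q < L.
Then L < N extends the chain to N.
Then N < M extends the chain to M.
With M < H: Q < R < L < N < M < H.
With H < K: Q < R < L < N < M < H < K.
So K is larger.

K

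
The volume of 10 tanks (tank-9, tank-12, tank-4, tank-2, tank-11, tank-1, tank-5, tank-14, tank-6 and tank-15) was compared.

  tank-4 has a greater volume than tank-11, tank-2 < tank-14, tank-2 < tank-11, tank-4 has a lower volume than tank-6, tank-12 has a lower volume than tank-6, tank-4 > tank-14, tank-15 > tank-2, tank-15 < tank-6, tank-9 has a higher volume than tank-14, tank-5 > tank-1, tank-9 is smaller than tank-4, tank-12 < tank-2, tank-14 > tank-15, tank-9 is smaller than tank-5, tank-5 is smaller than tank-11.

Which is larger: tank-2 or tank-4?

tank-4

Link the given pairs in sequence: tank-2 < tank-15; tank-15 < tank-14; tank-14 < tank-9; tank-9 < tank-5; tank-5 < tank-11; tank-11 < tank-4.
Together: tank-2 < tank-15 < tank-14 < tank-9 < tank-5 < tank-11 < tank-4.
So tank-2 < tank-4; tank-4 is the larger of the two.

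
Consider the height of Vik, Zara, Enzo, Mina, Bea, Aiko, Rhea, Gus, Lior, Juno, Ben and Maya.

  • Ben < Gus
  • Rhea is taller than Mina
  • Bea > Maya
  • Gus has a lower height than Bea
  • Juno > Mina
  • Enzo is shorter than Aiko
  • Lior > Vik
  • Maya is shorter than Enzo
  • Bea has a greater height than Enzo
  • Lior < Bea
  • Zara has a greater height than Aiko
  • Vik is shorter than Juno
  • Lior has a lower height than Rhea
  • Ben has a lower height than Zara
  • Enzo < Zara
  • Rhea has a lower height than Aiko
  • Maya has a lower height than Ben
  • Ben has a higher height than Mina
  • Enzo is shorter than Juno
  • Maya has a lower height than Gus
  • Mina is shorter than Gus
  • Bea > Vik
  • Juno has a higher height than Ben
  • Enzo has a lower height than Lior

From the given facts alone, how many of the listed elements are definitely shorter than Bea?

From Bea the given relations immediately reach Maya, Enzo, Vik, Lior, Gus.
From those, Mina, Ben — 7 in total.
No other element is forced below Bea by the given relations, so the count is 7.

7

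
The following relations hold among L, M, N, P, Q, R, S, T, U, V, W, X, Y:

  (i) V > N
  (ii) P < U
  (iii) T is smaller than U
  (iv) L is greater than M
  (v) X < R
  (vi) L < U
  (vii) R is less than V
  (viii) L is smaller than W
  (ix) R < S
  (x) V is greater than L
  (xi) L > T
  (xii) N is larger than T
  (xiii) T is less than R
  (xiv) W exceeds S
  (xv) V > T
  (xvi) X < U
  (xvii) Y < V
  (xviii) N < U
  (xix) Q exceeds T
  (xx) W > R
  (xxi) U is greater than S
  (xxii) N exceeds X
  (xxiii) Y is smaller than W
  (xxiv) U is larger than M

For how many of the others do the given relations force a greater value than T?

The elements the relations force above T are N, L, R, S, V, W, U, Q — no chain reaches any other.
That is 8.

8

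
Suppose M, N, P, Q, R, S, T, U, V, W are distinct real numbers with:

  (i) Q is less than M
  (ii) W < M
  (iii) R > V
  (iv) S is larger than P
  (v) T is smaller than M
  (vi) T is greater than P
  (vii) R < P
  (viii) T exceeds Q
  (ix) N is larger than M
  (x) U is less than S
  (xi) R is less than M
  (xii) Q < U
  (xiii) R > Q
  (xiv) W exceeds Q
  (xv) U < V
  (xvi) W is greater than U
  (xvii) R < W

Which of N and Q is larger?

N

Q < U and U < V give Q < V.
Then V < R extends the chain to R.
With R < P: Q < U < V < R < P.
Then P < T extends the chain to T.
With T < M: Q < U < V < R < P < T < M.
Then M < N extends the chain to N.
So Q < N; N is the larger of the two.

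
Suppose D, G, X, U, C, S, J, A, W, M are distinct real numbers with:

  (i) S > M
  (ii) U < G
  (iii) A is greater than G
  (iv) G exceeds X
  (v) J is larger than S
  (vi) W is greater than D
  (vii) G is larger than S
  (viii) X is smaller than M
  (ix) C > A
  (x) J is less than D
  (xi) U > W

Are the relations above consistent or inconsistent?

The single ordering X < M < S < J < D < W < U < G < A < C satisfies every listed relation, so no contradiction arises.

consistent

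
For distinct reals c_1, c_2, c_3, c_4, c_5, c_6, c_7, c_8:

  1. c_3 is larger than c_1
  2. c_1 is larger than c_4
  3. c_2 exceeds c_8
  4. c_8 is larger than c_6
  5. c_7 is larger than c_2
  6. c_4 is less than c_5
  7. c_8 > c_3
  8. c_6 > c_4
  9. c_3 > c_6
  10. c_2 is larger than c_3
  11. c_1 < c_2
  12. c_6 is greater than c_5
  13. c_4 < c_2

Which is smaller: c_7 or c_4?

c_4 < c_6 and c_6 < c_3 give c_4 < c_3.
Then c_3 < c_8 extends the chain to c_8.
With c_8 < c_2: c_4 < c_6 < c_3 < c_8 < c_2.
With c_2 < c_7: c_4 < c_6 < c_3 < c_8 < c_2 < c_7.
So c_4 < c_7; c_4 is the smaller of the two.

c_4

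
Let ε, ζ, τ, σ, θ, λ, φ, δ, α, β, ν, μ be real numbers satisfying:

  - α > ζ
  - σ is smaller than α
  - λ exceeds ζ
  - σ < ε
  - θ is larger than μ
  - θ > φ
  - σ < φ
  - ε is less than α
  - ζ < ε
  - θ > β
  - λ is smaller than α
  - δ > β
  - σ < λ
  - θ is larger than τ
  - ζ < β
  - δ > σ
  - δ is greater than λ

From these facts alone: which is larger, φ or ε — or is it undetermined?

Following every chain through φ: above φ we get θ; below φ we get σ.
ε is not reached, and no chain runs the other way from ε to φ.
So the given relations leave the order of φ and ε undetermined.

undetermined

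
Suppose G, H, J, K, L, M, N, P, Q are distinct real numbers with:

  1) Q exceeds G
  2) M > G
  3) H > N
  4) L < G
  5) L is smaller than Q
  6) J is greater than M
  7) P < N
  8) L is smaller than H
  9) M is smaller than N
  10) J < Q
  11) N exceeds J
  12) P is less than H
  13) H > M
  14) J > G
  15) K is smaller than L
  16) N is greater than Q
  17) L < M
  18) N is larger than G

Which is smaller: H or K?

Link the given pairs in sequence: K < L; L < G; G < M; M < J; J < Q; Q < N; N < H.
Chaining these gives K < L < G < M < J < Q < N < H.
So K < H; K is the smaller of the two.

K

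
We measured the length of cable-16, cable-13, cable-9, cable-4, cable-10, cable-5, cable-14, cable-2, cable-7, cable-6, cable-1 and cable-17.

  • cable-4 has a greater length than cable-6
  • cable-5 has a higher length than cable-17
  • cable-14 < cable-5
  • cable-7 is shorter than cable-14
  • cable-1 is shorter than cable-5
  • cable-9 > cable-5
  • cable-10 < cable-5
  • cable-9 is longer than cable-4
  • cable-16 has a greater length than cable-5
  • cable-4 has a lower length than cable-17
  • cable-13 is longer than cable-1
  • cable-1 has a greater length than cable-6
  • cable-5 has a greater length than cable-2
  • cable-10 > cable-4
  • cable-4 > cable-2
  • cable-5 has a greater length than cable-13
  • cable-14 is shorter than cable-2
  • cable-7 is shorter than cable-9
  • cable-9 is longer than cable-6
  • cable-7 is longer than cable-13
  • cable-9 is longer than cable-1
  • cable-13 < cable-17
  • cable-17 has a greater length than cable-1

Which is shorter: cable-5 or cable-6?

cable-6

The relevant relations are cable-6 < cable-1; cable-1 < cable-13; cable-13 < cable-7; cable-7 < cable-14; cable-14 < cable-2; cable-2 < cable-4; cable-4 < cable-10; cable-10 < cable-5.
Chaining these gives cable-6 < cable-1 < cable-13 < cable-7 < cable-14 < cable-2 < cable-4 < cable-10 < cable-5.
So cable-6 < cable-5; cable-6 is the shorter of the two.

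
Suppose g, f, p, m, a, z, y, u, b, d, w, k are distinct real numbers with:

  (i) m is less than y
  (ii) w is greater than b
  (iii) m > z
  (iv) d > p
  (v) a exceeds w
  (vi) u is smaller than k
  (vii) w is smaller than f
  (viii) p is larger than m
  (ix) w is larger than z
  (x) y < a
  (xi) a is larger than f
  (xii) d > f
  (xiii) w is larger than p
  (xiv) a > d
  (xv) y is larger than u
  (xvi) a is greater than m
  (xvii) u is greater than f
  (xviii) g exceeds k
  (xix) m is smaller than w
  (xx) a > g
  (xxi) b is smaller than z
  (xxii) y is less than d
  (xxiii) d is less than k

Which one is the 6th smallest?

Chaining the given pairs: b < z < m < p < w < f < u < y < d < k < g < a.
The 6th smallest is f.

f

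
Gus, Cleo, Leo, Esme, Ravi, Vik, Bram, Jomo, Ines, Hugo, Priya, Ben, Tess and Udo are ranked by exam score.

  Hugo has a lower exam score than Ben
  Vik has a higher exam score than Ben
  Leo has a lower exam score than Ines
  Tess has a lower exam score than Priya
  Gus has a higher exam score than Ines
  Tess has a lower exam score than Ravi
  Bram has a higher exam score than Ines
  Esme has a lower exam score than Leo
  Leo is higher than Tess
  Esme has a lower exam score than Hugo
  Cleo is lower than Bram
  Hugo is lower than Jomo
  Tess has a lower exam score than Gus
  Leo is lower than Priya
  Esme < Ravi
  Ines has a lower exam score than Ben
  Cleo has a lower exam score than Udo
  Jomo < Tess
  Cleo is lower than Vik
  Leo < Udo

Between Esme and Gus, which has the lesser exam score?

Esme < Hugo and Hugo < Jomo give Esme < Jomo.
Then Jomo < Tess extends the chain to Tess.
With Tess < Leo: Esme < Hugo < Jomo < Tess < Leo.
With Leo < Ines: Esme < Hugo < Jomo < Tess < Leo < Ines.
With Ines < Gus: Esme < Hugo < Jomo < Tess < Leo < Ines < Gus.
So Esme < Gus; Esme is the lower of the two.

Esme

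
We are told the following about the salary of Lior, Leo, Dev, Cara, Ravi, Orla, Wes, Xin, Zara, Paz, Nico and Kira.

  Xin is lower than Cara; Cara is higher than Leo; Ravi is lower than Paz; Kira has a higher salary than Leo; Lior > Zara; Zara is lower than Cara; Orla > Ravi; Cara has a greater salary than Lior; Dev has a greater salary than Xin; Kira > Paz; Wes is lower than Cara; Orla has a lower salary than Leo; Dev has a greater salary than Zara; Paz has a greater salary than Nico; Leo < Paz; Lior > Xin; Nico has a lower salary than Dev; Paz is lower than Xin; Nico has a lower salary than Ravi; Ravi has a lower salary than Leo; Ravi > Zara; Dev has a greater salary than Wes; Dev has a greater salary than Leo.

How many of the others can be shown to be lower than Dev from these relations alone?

Directly below Dev: Nico, Wes, Zara, Leo, Xin.
One step further: Ravi, Orla, Paz (8 so far).
No other element is forced below Dev by the given relations, so the count is 8.

8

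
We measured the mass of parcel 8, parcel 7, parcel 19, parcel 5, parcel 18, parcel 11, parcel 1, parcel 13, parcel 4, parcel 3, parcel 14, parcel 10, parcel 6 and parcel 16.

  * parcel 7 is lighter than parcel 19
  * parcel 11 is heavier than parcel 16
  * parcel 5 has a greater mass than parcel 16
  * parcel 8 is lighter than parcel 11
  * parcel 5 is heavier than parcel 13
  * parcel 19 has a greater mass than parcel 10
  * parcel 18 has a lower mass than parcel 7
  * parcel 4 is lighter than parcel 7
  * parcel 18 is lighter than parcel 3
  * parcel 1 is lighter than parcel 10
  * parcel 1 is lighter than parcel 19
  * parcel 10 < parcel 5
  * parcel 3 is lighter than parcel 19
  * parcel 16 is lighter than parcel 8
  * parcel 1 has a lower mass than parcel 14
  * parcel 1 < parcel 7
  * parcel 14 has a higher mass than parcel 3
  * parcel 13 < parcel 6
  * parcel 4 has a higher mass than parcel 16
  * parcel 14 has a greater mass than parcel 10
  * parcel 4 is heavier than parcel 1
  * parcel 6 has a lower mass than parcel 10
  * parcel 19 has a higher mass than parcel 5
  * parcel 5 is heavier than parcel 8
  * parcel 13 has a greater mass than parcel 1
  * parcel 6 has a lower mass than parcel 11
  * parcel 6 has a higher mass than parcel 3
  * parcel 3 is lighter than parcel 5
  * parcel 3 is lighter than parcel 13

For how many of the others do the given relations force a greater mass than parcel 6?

5

From parcel 6 the given relations immediately reach parcel 10, parcel 11.
From those, parcel 5, parcel 14, parcel 19 — 5 in total.
Nothing else is reachable above parcel 6; 5 in all.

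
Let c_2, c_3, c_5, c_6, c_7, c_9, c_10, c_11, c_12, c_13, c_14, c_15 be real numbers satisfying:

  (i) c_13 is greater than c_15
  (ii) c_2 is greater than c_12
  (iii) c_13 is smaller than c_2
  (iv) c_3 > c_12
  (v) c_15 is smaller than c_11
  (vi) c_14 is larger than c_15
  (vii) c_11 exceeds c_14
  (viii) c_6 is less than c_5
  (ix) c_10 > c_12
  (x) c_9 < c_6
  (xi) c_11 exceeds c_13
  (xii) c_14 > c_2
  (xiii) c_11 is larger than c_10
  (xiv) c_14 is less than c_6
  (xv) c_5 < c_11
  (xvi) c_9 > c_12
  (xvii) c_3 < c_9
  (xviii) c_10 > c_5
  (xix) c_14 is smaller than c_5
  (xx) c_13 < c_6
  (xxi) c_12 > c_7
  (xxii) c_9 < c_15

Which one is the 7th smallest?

c_2

Chaining the given pairs: c_7 < c_12 < c_3 < c_9 < c_15 < c_13 < c_2 < c_14 < c_6 < c_5 < c_10 < c_11.
The 7th smallest is c_2.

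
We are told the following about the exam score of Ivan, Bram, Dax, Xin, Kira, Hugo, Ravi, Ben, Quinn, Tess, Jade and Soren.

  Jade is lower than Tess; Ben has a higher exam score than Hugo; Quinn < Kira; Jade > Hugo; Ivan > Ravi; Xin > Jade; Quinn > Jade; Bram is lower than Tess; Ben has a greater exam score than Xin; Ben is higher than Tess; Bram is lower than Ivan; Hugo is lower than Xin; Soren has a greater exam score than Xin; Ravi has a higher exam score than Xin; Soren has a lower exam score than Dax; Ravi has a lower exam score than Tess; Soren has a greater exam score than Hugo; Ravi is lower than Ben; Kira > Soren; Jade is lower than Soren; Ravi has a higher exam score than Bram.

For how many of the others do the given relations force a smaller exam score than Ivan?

5

From Ivan the given relations immediately reach Bram, Ravi.
From those, Xin — 3 in total.
From those, Hugo, Jade — 5 in total.
Nothing else is reachable below Ivan; 5 in all.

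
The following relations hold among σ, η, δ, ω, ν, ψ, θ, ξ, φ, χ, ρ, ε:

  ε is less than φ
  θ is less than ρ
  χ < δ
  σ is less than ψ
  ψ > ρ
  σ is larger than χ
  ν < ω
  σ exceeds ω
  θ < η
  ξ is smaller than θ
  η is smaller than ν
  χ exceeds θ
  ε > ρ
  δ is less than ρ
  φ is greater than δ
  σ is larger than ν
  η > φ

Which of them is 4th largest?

ν

Chaining the given pairs: ξ < θ < χ < δ < ρ < ε < φ < η < ν < ω < σ < ψ.
Counting 4 from the largest end gives ν.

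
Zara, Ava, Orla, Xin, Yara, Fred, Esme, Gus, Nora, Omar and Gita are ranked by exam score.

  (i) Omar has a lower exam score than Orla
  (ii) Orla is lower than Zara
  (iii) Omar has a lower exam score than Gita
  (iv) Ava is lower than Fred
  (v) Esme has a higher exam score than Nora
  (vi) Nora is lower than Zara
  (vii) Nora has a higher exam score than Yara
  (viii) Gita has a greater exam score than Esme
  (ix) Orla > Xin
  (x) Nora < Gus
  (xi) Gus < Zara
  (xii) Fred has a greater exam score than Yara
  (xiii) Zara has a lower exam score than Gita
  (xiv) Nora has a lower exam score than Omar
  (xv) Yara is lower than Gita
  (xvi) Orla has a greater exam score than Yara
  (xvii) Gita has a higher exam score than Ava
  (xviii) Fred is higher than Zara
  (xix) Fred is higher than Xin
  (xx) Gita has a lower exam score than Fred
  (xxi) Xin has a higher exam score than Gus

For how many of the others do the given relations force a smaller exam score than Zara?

6

From Zara the given relations immediately reach Nora, Gus, Orla.
From those, Yara, Omar, Xin — 6 in total.
Nothing else is reachable below Zara; 6 in all.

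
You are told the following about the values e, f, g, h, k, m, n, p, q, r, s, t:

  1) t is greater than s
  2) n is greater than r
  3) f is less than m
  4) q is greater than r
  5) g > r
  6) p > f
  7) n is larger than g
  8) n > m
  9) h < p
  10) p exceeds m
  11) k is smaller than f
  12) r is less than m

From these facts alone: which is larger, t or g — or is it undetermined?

Following every chain through t: below t we get s.
g is not reached, and no chain runs the other way from g to t.
So the given relations leave the order of t and g undetermined.

undetermined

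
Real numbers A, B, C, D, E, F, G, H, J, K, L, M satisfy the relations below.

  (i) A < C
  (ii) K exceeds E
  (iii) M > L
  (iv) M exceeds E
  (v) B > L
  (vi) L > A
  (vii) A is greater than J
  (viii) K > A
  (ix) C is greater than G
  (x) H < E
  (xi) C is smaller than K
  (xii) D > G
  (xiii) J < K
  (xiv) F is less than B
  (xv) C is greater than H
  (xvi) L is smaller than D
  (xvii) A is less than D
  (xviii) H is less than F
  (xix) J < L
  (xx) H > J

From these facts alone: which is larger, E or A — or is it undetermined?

undetermined

Following every chain through A: above A we get C, L, K, D, M, B; below A we get J.
E is not reached, and no chain runs the other way from E to A.
So the given relations leave the order of A and E undetermined.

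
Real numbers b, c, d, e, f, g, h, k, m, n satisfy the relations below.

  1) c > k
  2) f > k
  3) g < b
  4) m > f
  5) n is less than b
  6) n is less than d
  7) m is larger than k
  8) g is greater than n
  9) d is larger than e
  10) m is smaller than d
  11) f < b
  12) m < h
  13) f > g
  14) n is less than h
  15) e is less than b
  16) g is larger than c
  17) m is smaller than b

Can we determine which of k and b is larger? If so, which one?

Following the relations from k: k < c < g < f < m < b.
So b is larger.

b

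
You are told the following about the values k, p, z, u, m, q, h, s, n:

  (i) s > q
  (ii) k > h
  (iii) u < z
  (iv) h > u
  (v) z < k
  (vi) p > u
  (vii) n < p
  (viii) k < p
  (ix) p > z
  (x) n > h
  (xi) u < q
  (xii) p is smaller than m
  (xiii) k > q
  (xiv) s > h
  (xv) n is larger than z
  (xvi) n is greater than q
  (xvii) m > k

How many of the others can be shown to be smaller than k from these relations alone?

4

From k the given relations immediately reach h, q, z.
From those, u — 4 in total.
Nothing else is reachable below k; 4 in all.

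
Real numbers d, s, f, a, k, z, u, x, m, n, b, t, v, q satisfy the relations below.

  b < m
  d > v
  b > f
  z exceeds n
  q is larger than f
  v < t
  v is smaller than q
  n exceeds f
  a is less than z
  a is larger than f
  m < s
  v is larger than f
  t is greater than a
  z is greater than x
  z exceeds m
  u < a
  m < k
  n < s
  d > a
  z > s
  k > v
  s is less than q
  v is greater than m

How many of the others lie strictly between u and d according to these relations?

The relations place u below d. An element lies strictly between them when it is forced above u and also forced below d.
Above u: {a, t, z}. Below d: {f, b, m, v, a}.
Intersection: {a} — 1.

1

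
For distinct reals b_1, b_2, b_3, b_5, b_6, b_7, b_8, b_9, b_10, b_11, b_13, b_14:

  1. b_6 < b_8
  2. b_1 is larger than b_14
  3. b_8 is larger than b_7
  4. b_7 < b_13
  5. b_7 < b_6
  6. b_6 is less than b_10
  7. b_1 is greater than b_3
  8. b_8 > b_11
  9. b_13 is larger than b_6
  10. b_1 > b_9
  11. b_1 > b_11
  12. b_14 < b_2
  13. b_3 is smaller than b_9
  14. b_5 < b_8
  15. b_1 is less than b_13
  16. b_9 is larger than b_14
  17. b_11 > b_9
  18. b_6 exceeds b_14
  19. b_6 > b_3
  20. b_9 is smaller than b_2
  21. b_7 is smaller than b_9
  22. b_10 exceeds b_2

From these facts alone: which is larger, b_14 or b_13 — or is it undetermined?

b_13

b_14 < b_9 and b_9 < b_11 give b_14 < b_11.
With b_11 < b_1: b_14 < b_9 < b_11 < b_1.
With b_1 < b_13: b_14 < b_9 < b_11 < b_1 < b_13.
So b_13 is larger.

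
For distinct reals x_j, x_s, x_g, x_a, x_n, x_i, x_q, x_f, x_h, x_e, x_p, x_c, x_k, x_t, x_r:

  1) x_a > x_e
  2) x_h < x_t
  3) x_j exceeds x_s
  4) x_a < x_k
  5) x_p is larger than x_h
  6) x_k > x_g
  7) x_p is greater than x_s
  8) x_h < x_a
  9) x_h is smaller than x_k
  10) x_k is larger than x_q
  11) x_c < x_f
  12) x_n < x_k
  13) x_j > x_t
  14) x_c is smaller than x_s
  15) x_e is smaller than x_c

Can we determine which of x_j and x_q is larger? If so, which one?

undetermined

Following every chain through x_q: above x_q we get x_k.
x_j is not reached, and no chain runs the other way from x_j to x_q.
So the given relations leave the order of x_q and x_j undetermined.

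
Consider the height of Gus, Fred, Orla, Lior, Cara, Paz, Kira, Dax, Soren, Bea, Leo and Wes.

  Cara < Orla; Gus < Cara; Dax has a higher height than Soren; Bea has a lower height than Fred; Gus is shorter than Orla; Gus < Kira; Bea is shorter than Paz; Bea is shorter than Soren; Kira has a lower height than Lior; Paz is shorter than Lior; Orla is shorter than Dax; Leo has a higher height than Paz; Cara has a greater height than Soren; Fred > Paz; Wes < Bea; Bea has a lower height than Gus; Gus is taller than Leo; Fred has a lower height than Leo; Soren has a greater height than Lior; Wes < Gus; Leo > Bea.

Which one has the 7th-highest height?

Gus

The consecutive relations fix a unique order: Wes < Bea < Paz < Fred < Leo < Gus < Kira < Lior < Soren < Cara < Orla < Dax.
The 7th largest is Gus.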